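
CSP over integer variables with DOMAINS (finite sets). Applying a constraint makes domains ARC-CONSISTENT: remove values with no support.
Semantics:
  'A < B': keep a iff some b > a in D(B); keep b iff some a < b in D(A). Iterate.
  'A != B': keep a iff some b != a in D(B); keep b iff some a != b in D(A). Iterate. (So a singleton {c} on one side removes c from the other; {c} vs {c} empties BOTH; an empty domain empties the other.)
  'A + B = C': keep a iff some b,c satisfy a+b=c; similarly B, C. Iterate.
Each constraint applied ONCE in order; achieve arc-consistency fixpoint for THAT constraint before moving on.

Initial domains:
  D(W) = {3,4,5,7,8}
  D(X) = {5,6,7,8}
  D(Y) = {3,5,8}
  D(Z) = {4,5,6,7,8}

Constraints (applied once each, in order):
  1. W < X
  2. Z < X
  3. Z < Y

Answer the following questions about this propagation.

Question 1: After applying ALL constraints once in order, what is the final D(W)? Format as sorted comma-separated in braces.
Answer: {3,4,5,7}

Derivation:
Constraint 1 (W < X) on D(W)={3,4,5,7,8} D(X)={5,6,7,8}: W {3,4,5,7,8}->{3,4,5,7}
Constraint 2 (Z < X) on D(Z)={4,5,6,7,8} D(X)={5,6,7,8}: Z {4,5,6,7,8}->{4,5,6,7}
Constraint 3 (Z < Y) on D(Z)={4,5,6,7} D(Y)={3,5,8}: Y {3,5,8}->{5,8}
So after all 3 constraints: D(W) = {3,4,5,7}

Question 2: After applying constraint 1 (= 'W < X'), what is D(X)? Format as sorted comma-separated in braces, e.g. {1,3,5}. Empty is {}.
Constraint 1 (W < X) on D(W)={3,4,5,7,8} D(X)={5,6,7,8}: W {3,4,5,7,8}->{3,4,5,7}
So after constraint 1: D(X) = {5,6,7,8}

Answer: {5,6,7,8}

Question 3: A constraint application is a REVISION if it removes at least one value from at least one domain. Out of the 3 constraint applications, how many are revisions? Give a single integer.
Answer: 3

Derivation:
Constraint 1 (W < X) on D(W)={3,4,5,7,8} D(X)={5,6,7,8}: W {3,4,5,7,8}->{3,4,5,7} => REVISION
Constraint 2 (Z < X) on D(Z)={4,5,6,7,8} D(X)={5,6,7,8}: Z {4,5,6,7,8}->{4,5,6,7} => REVISION
Constraint 3 (Z < Y) on D(Z)={4,5,6,7} D(Y)={3,5,8}: Y {3,5,8}->{5,8} => REVISION
Total revisions = 3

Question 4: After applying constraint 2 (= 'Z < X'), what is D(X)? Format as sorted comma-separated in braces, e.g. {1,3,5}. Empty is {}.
Constraint 1 (W < X) on D(W)={3,4,5,7,8} D(X)={5,6,7,8}: W {3,4,5,7,8}->{3,4,5,7}
Constraint 2 (Z < X) on D(Z)={4,5,6,7,8} D(X)={5,6,7,8}: Z {4,5,6,7,8}->{4,5,6,7}
So after constraint 2: D(X) = {5,6,7,8}

Answer: {5,6,7,8}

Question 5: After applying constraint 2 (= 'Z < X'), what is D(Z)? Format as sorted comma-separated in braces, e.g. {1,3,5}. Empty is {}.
Constraint 1 (W < X) on D(W)={3,4,5,7,8} D(X)={5,6,7,8}: W {3,4,5,7,8}->{3,4,5,7}
Constraint 2 (Z < X) on D(Z)={4,5,6,7,8} D(X)={5,6,7,8}: Z {4,5,6,7,8}->{4,5,6,7}
So after constraint 2: D(Z) = {4,5,6,7}

Answer: {4,5,6,7}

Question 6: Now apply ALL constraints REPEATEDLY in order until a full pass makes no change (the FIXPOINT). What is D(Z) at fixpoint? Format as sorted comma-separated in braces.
Answer: {4,5,6,7}

Derivation:
pass 0 (initial): D(Z)={4,5,6,7,8}
pass 1: W {3,4,5,7,8}->{3,4,5,7}; Y {3,5,8}->{5,8}; Z {4,5,6,7,8}->{4,5,6,7}
pass 2: no change
Fixpoint after 2 passes: D(Z) = {4,5,6,7}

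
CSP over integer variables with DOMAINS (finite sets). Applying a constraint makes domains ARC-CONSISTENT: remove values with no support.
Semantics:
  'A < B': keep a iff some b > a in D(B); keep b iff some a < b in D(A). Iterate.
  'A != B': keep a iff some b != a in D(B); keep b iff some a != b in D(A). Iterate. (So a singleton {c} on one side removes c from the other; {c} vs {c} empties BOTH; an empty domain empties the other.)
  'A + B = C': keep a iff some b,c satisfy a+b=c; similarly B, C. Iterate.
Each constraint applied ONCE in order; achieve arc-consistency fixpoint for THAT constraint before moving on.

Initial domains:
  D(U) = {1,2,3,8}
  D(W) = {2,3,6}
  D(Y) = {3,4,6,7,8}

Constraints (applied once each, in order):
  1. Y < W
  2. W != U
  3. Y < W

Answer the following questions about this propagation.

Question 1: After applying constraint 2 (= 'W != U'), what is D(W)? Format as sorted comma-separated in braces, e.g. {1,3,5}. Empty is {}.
Answer: {6}

Derivation:
Constraint 1 (Y < W) on D(Y)={3,4,6,7,8} D(W)={2,3,6}: Y {3,4,6,7,8}->{3,4}; W {2,3,6}->{6}
Constraint 2 (W != U) on D(W)={6} D(U)={1,2,3,8}: no change
So after constraint 2: D(W) = {6}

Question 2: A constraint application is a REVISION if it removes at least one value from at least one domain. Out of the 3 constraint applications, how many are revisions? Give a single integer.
Answer: 1

Derivation:
Constraint 1 (Y < W) on D(Y)={3,4,6,7,8} D(W)={2,3,6}: Y {3,4,6,7,8}->{3,4}; W {2,3,6}->{6} => REVISION
Constraint 2 (W != U) on D(W)={6} D(U)={1,2,3,8}: no change => not a revision
Constraint 3 (Y < W) on D(Y)={3,4} D(W)={6}: no change => not a revision
Total revisions = 1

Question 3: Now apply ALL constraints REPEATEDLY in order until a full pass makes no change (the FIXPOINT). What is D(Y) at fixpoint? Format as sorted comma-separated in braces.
Answer: {3,4}

Derivation:
pass 0 (initial): D(Y)={3,4,6,7,8}
pass 1: W {2,3,6}->{6}; Y {3,4,6,7,8}->{3,4}
pass 2: no change
Fixpoint after 2 passes: D(Y) = {3,4}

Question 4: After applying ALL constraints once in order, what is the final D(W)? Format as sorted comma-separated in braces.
Constraint 1 (Y < W) on D(Y)={3,4,6,7,8} D(W)={2,3,6}: Y {3,4,6,7,8}->{3,4}; W {2,3,6}->{6}
Constraint 2 (W != U) on D(W)={6} D(U)={1,2,3,8}: no change
Constraint 3 (Y < W) on D(Y)={3,4} D(W)={6}: no change
So after all 3 constraints: D(W) = {6}

Answer: {6}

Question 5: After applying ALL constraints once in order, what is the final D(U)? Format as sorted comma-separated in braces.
Answer: {1,2,3,8}

Derivation:
Constraint 1 (Y < W) on D(Y)={3,4,6,7,8} D(W)={2,3,6}: Y {3,4,6,7,8}->{3,4}; W {2,3,6}->{6}
Constraint 2 (W != U) on D(W)={6} D(U)={1,2,3,8}: no change
Constraint 3 (Y < W) on D(Y)={3,4} D(W)={6}: no change
So after all 3 constraints: D(U) = {1,2,3,8}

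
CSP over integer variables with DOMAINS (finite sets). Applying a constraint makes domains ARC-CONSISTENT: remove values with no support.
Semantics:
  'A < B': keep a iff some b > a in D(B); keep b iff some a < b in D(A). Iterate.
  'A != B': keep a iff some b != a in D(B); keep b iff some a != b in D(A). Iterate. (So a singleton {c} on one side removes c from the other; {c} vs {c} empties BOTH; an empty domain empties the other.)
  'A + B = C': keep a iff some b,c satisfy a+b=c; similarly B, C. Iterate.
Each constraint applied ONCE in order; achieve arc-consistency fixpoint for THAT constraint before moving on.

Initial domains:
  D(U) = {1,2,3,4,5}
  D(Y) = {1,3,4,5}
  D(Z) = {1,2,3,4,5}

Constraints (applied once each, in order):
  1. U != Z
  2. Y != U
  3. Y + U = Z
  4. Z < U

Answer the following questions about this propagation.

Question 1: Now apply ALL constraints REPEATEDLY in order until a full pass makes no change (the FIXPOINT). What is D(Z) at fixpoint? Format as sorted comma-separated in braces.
Answer: {}

Derivation:
pass 0 (initial): D(Z)={1,2,3,4,5}
pass 1: U {1,2,3,4,5}->{3,4}; Y {1,3,4,5}->{1,3,4}; Z {1,2,3,4,5}->{2,3}
pass 2: U {3,4}->{}; Y {1,3,4}->{}; Z {2,3}->{}
pass 3: no change
Fixpoint after 3 passes: D(Z) = {}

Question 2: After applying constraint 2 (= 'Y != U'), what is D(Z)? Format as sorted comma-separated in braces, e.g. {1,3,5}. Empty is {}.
Constraint 1 (U != Z) on D(U)={1,2,3,4,5} D(Z)={1,2,3,4,5}: no change
Constraint 2 (Y != U) on D(Y)={1,3,4,5} D(U)={1,2,3,4,5}: no change
So after constraint 2: D(Z) = {1,2,3,4,5}

Answer: {1,2,3,4,5}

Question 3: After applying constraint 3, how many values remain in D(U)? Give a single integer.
Constraint 1 (U != Z) on D(U)={1,2,3,4,5} D(Z)={1,2,3,4,5}: no change
Constraint 2 (Y != U) on D(Y)={1,3,4,5} D(U)={1,2,3,4,5}: no change
Constraint 3 (Y + U = Z) on D(Y)={1,3,4,5} D(U)={1,2,3,4,5} D(Z)={1,2,3,4,5}: Y {1,3,4,5}->{1,3,4}; U {1,2,3,4,5}->{1,2,3,4}; Z {1,2,3,4,5}->{2,3,4,5}
So after constraint 3: D(U)={1,2,3,4}, size = 4

Answer: 4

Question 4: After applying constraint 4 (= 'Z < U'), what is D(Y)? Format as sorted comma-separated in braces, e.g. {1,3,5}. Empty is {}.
Answer: {1,3,4}

Derivation:
Constraint 1 (U != Z) on D(U)={1,2,3,4,5} D(Z)={1,2,3,4,5}: no change
Constraint 2 (Y != U) on D(Y)={1,3,4,5} D(U)={1,2,3,4,5}: no change
Constraint 3 (Y + U = Z) on D(Y)={1,3,4,5} D(U)={1,2,3,4,5} D(Z)={1,2,3,4,5}: Y {1,3,4,5}->{1,3,4}; U {1,2,3,4,5}->{1,2,3,4}; Z {1,2,3,4,5}->{2,3,4,5}
Constraint 4 (Z < U) on D(Z)={2,3,4,5} D(U)={1,2,3,4}: Z {2,3,4,5}->{2,3}; U {1,2,3,4}->{3,4}
So after constraint 4: D(Y) = {1,3,4}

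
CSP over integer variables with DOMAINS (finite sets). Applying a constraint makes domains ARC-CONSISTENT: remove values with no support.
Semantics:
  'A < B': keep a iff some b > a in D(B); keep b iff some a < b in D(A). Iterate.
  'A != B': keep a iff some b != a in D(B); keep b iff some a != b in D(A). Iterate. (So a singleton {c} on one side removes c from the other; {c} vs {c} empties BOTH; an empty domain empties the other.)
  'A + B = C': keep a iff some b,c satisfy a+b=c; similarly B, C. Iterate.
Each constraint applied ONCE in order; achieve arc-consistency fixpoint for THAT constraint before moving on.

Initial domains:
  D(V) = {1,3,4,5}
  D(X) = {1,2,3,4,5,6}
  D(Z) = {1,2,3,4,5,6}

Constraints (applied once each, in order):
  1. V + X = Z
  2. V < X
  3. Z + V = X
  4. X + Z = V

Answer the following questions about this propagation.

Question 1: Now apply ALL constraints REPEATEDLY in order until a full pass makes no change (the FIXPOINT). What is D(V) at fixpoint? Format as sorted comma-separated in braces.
pass 0 (initial): D(V)={1,3,4,5}
pass 1: V {1,3,4,5}->{}; X {1,2,3,4,5,6}->{}; Z {1,2,3,4,5,6}->{}
pass 2: no change
Fixpoint after 2 passes: D(V) = {}

Answer: {}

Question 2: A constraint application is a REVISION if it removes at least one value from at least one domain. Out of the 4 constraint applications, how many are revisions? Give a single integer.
Constraint 1 (V + X = Z) on D(V)={1,3,4,5} D(X)={1,2,3,4,5,6} D(Z)={1,2,3,4,5,6}: X {1,2,3,4,5,6}->{1,2,3,4,5}; Z {1,2,3,4,5,6}->{2,3,4,5,6} => REVISION
Constraint 2 (V < X) on D(V)={1,3,4,5} D(X)={1,2,3,4,5}: V {1,3,4,5}->{1,3,4}; X {1,2,3,4,5}->{2,3,4,5} => REVISION
Constraint 3 (Z + V = X) on D(Z)={2,3,4,5,6} D(V)={1,3,4} D(X)={2,3,4,5}: Z {2,3,4,5,6}->{2,3,4}; V {1,3,4}->{1,3}; X {2,3,4,5}->{3,4,5} => REVISION
Constraint 4 (X + Z = V) on D(X)={3,4,5} D(Z)={2,3,4} D(V)={1,3}: X {3,4,5}->{}; Z {2,3,4}->{}; V {1,3}->{} => REVISION
Total revisions = 4

Answer: 4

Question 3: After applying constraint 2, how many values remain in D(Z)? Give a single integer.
Constraint 1 (V + X = Z) on D(V)={1,3,4,5} D(X)={1,2,3,4,5,6} D(Z)={1,2,3,4,5,6}: X {1,2,3,4,5,6}->{1,2,3,4,5}; Z {1,2,3,4,5,6}->{2,3,4,5,6}
Constraint 2 (V < X) on D(V)={1,3,4,5} D(X)={1,2,3,4,5}: V {1,3,4,5}->{1,3,4}; X {1,2,3,4,5}->{2,3,4,5}
So after constraint 2: D(Z)={2,3,4,5,6}, size = 5

Answer: 5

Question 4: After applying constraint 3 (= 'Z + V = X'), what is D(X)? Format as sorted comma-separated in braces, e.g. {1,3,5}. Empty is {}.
Answer: {3,4,5}

Derivation:
Constraint 1 (V + X = Z) on D(V)={1,3,4,5} D(X)={1,2,3,4,5,6} D(Z)={1,2,3,4,5,6}: X {1,2,3,4,5,6}->{1,2,3,4,5}; Z {1,2,3,4,5,6}->{2,3,4,5,6}
Constraint 2 (V < X) on D(V)={1,3,4,5} D(X)={1,2,3,4,5}: V {1,3,4,5}->{1,3,4}; X {1,2,3,4,5}->{2,3,4,5}
Constraint 3 (Z + V = X) on D(Z)={2,3,4,5,6} D(V)={1,3,4} D(X)={2,3,4,5}: Z {2,3,4,5,6}->{2,3,4}; V {1,3,4}->{1,3}; X {2,3,4,5}->{3,4,5}
So after constraint 3: D(X) = {3,4,5}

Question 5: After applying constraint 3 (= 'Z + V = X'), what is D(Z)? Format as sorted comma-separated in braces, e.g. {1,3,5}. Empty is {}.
Answer: {2,3,4}

Derivation:
Constraint 1 (V + X = Z) on D(V)={1,3,4,5} D(X)={1,2,3,4,5,6} D(Z)={1,2,3,4,5,6}: X {1,2,3,4,5,6}->{1,2,3,4,5}; Z {1,2,3,4,5,6}->{2,3,4,5,6}
Constraint 2 (V < X) on D(V)={1,3,4,5} D(X)={1,2,3,4,5}: V {1,3,4,5}->{1,3,4}; X {1,2,3,4,5}->{2,3,4,5}
Constraint 3 (Z + V = X) on D(Z)={2,3,4,5,6} D(V)={1,3,4} D(X)={2,3,4,5}: Z {2,3,4,5,6}->{2,3,4}; V {1,3,4}->{1,3}; X {2,3,4,5}->{3,4,5}
So after constraint 3: D(Z) = {2,3,4}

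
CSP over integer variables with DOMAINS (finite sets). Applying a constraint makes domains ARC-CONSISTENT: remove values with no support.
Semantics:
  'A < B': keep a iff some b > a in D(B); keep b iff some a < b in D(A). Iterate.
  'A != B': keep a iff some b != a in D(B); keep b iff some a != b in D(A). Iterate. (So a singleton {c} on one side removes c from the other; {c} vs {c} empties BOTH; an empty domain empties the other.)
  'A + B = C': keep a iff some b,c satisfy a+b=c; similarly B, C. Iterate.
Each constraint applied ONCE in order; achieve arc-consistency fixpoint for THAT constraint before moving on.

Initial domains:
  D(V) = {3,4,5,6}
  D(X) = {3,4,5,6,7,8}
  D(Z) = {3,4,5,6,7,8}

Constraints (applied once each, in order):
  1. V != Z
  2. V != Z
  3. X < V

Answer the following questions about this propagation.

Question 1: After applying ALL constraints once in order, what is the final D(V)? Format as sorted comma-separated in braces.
Answer: {4,5,6}

Derivation:
Constraint 1 (V != Z) on D(V)={3,4,5,6} D(Z)={3,4,5,6,7,8}: no change
Constraint 2 (V != Z) on D(V)={3,4,5,6} D(Z)={3,4,5,6,7,8}: no change
Constraint 3 (X < V) on D(X)={3,4,5,6,7,8} D(V)={3,4,5,6}: X {3,4,5,6,7,8}->{3,4,5}; V {3,4,5,6}->{4,5,6}
So after all 3 constraints: D(V) = {4,5,6}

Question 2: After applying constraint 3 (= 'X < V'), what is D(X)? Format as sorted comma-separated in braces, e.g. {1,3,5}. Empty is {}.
Answer: {3,4,5}

Derivation:
Constraint 1 (V != Z) on D(V)={3,4,5,6} D(Z)={3,4,5,6,7,8}: no change
Constraint 2 (V != Z) on D(V)={3,4,5,6} D(Z)={3,4,5,6,7,8}: no change
Constraint 3 (X < V) on D(X)={3,4,5,6,7,8} D(V)={3,4,5,6}: X {3,4,5,6,7,8}->{3,4,5}; V {3,4,5,6}->{4,5,6}
So after constraint 3: D(X) = {3,4,5}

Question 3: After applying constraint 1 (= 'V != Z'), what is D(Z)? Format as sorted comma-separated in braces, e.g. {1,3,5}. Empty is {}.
Answer: {3,4,5,6,7,8}

Derivation:
Constraint 1 (V != Z) on D(V)={3,4,5,6} D(Z)={3,4,5,6,7,8}: no change
So after constraint 1: D(Z) = {3,4,5,6,7,8}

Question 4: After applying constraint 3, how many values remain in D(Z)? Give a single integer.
Answer: 6

Derivation:
Constraint 1 (V != Z) on D(V)={3,4,5,6} D(Z)={3,4,5,6,7,8}: no change
Constraint 2 (V != Z) on D(V)={3,4,5,6} D(Z)={3,4,5,6,7,8}: no change
Constraint 3 (X < V) on D(X)={3,4,5,6,7,8} D(V)={3,4,5,6}: X {3,4,5,6,7,8}->{3,4,5}; V {3,4,5,6}->{4,5,6}
So after constraint 3: D(Z)={3,4,5,6,7,8}, size = 6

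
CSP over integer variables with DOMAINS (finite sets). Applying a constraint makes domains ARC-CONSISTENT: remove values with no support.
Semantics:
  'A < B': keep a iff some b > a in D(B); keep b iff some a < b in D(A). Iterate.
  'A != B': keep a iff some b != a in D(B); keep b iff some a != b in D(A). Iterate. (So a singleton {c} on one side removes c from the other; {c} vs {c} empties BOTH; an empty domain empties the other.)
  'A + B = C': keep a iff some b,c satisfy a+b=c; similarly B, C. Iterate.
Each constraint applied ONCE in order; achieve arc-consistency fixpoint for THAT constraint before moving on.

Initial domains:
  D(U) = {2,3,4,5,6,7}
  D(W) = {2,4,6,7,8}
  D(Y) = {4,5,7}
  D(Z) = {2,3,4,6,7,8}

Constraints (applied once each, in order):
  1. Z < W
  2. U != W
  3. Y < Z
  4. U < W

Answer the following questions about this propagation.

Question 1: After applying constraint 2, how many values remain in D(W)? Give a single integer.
Answer: 4

Derivation:
Constraint 1 (Z < W) on D(Z)={2,3,4,6,7,8} D(W)={2,4,6,7,8}: Z {2,3,4,6,7,8}->{2,3,4,6,7}; W {2,4,6,7,8}->{4,6,7,8}
Constraint 2 (U != W) on D(U)={2,3,4,5,6,7} D(W)={4,6,7,8}: no change
So after constraint 2: D(W)={4,6,7,8}, size = 4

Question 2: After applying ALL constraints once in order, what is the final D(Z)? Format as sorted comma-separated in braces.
Answer: {6,7}

Derivation:
Constraint 1 (Z < W) on D(Z)={2,3,4,6,7,8} D(W)={2,4,6,7,8}: Z {2,3,4,6,7,8}->{2,3,4,6,7}; W {2,4,6,7,8}->{4,6,7,8}
Constraint 2 (U != W) on D(U)={2,3,4,5,6,7} D(W)={4,6,7,8}: no change
Constraint 3 (Y < Z) on D(Y)={4,5,7} D(Z)={2,3,4,6,7}: Y {4,5,7}->{4,5}; Z {2,3,4,6,7}->{6,7}
Constraint 4 (U < W) on D(U)={2,3,4,5,6,7} D(W)={4,6,7,8}: no change
So after all 4 constraints: D(Z) = {6,7}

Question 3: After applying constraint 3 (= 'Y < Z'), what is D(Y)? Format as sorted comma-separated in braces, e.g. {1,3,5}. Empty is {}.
Answer: {4,5}

Derivation:
Constraint 1 (Z < W) on D(Z)={2,3,4,6,7,8} D(W)={2,4,6,7,8}: Z {2,3,4,6,7,8}->{2,3,4,6,7}; W {2,4,6,7,8}->{4,6,7,8}
Constraint 2 (U != W) on D(U)={2,3,4,5,6,7} D(W)={4,6,7,8}: no change
Constraint 3 (Y < Z) on D(Y)={4,5,7} D(Z)={2,3,4,6,7}: Y {4,5,7}->{4,5}; Z {2,3,4,6,7}->{6,7}
So after constraint 3: D(Y) = {4,5}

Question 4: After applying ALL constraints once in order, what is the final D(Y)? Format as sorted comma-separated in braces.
Answer: {4,5}

Derivation:
Constraint 1 (Z < W) on D(Z)={2,3,4,6,7,8} D(W)={2,4,6,7,8}: Z {2,3,4,6,7,8}->{2,3,4,6,7}; W {2,4,6,7,8}->{4,6,7,8}
Constraint 2 (U != W) on D(U)={2,3,4,5,6,7} D(W)={4,6,7,8}: no change
Constraint 3 (Y < Z) on D(Y)={4,5,7} D(Z)={2,3,4,6,7}: Y {4,5,7}->{4,5}; Z {2,3,4,6,7}->{6,7}
Constraint 4 (U < W) on D(U)={2,3,4,5,6,7} D(W)={4,6,7,8}: no change
So after all 4 constraints: D(Y) = {4,5}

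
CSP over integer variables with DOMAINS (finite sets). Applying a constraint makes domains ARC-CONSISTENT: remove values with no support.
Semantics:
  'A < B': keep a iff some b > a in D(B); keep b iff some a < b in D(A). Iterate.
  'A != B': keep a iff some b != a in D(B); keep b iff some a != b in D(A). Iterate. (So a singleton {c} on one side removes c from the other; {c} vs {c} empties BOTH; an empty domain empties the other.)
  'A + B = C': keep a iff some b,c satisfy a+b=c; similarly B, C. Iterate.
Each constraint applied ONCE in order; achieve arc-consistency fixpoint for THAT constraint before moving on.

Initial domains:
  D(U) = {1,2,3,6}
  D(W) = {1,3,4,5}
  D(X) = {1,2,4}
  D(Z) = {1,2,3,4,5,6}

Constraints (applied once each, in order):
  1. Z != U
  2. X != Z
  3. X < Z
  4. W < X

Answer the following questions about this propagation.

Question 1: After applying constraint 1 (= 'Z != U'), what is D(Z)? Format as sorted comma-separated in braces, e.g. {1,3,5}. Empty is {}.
Answer: {1,2,3,4,5,6}

Derivation:
Constraint 1 (Z != U) on D(Z)={1,2,3,4,5,6} D(U)={1,2,3,6}: no change
So after constraint 1: D(Z) = {1,2,3,4,5,6}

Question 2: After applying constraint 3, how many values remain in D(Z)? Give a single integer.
Constraint 1 (Z != U) on D(Z)={1,2,3,4,5,6} D(U)={1,2,3,6}: no change
Constraint 2 (X != Z) on D(X)={1,2,4} D(Z)={1,2,3,4,5,6}: no change
Constraint 3 (X < Z) on D(X)={1,2,4} D(Z)={1,2,3,4,5,6}: Z {1,2,3,4,5,6}->{2,3,4,5,6}
So after constraint 3: D(Z)={2,3,4,5,6}, size = 5

Answer: 5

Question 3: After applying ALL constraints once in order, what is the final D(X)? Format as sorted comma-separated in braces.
Answer: {2,4}

Derivation:
Constraint 1 (Z != U) on D(Z)={1,2,3,4,5,6} D(U)={1,2,3,6}: no change
Constraint 2 (X != Z) on D(X)={1,2,4} D(Z)={1,2,3,4,5,6}: no change
Constraint 3 (X < Z) on D(X)={1,2,4} D(Z)={1,2,3,4,5,6}: Z {1,2,3,4,5,6}->{2,3,4,5,6}
Constraint 4 (W < X) on D(W)={1,3,4,5} D(X)={1,2,4}: W {1,3,4,5}->{1,3}; X {1,2,4}->{2,4}
So after all 4 constraints: D(X) = {2,4}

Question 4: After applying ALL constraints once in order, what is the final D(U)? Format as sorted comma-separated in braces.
Constraint 1 (Z != U) on D(Z)={1,2,3,4,5,6} D(U)={1,2,3,6}: no change
Constraint 2 (X != Z) on D(X)={1,2,4} D(Z)={1,2,3,4,5,6}: no change
Constraint 3 (X < Z) on D(X)={1,2,4} D(Z)={1,2,3,4,5,6}: Z {1,2,3,4,5,6}->{2,3,4,5,6}
Constraint 4 (W < X) on D(W)={1,3,4,5} D(X)={1,2,4}: W {1,3,4,5}->{1,3}; X {1,2,4}->{2,4}
So after all 4 constraints: D(U) = {1,2,3,6}

Answer: {1,2,3,6}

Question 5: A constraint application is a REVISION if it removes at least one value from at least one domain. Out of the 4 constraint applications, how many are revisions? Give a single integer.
Answer: 2

Derivation:
Constraint 1 (Z != U) on D(Z)={1,2,3,4,5,6} D(U)={1,2,3,6}: no change => not a revision
Constraint 2 (X != Z) on D(X)={1,2,4} D(Z)={1,2,3,4,5,6}: no change => not a revision
Constraint 3 (X < Z) on D(X)={1,2,4} D(Z)={1,2,3,4,5,6}: Z {1,2,3,4,5,6}->{2,3,4,5,6} => REVISION
Constraint 4 (W < X) on D(W)={1,3,4,5} D(X)={1,2,4}: W {1,3,4,5}->{1,3}; X {1,2,4}->{2,4} => REVISION
Total revisions = 2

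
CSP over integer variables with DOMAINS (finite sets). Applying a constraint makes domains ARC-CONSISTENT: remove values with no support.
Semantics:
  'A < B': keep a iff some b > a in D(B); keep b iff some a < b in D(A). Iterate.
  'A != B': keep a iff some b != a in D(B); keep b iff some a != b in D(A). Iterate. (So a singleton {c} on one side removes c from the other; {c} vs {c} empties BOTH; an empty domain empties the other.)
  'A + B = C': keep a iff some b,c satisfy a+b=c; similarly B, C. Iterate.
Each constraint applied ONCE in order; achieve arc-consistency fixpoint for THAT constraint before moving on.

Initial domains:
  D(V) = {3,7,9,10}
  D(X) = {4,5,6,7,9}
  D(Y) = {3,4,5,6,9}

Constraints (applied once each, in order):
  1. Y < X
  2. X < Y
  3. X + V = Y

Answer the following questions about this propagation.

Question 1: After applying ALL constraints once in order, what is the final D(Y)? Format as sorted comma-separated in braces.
Answer: {}

Derivation:
Constraint 1 (Y < X) on D(Y)={3,4,5,6,9} D(X)={4,5,6,7,9}: Y {3,4,5,6,9}->{3,4,5,6}
Constraint 2 (X < Y) on D(X)={4,5,6,7,9} D(Y)={3,4,5,6}: X {4,5,6,7,9}->{4,5}; Y {3,4,5,6}->{5,6}
Constraint 3 (X + V = Y) on D(X)={4,5} D(V)={3,7,9,10} D(Y)={5,6}: X {4,5}->{}; V {3,7,9,10}->{}; Y {5,6}->{}
So after all 3 constraints: D(Y) = {}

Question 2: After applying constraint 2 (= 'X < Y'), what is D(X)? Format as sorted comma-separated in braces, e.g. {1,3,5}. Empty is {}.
Constraint 1 (Y < X) on D(Y)={3,4,5,6,9} D(X)={4,5,6,7,9}: Y {3,4,5,6,9}->{3,4,5,6}
Constraint 2 (X < Y) on D(X)={4,5,6,7,9} D(Y)={3,4,5,6}: X {4,5,6,7,9}->{4,5}; Y {3,4,5,6}->{5,6}
So after constraint 2: D(X) = {4,5}

Answer: {4,5}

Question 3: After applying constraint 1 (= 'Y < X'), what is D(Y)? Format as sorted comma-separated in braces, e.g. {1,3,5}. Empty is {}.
Constraint 1 (Y < X) on D(Y)={3,4,5,6,9} D(X)={4,5,6,7,9}: Y {3,4,5,6,9}->{3,4,5,6}
So after constraint 1: D(Y) = {3,4,5,6}

Answer: {3,4,5,6}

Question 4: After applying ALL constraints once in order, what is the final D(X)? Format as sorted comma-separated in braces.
Answer: {}

Derivation:
Constraint 1 (Y < X) on D(Y)={3,4,5,6,9} D(X)={4,5,6,7,9}: Y {3,4,5,6,9}->{3,4,5,6}
Constraint 2 (X < Y) on D(X)={4,5,6,7,9} D(Y)={3,4,5,6}: X {4,5,6,7,9}->{4,5}; Y {3,4,5,6}->{5,6}
Constraint 3 (X + V = Y) on D(X)={4,5} D(V)={3,7,9,10} D(Y)={5,6}: X {4,5}->{}; V {3,7,9,10}->{}; Y {5,6}->{}
So after all 3 constraints: D(X) = {}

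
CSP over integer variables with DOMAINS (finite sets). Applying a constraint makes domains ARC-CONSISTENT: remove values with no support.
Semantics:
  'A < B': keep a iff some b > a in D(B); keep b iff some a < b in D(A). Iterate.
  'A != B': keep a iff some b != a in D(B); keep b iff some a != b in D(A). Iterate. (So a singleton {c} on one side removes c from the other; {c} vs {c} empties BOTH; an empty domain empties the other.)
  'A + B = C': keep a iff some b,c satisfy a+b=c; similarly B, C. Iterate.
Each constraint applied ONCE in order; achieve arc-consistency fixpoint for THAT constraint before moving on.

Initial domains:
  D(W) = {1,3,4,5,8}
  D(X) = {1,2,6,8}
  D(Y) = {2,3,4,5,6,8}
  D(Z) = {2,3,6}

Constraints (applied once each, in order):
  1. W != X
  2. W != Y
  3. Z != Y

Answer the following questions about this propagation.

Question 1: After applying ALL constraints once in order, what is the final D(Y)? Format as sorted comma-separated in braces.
Constraint 1 (W != X) on D(W)={1,3,4,5,8} D(X)={1,2,6,8}: no change
Constraint 2 (W != Y) on D(W)={1,3,4,5,8} D(Y)={2,3,4,5,6,8}: no change
Constraint 3 (Z != Y) on D(Z)={2,3,6} D(Y)={2,3,4,5,6,8}: no change
So after all 3 constraints: D(Y) = {2,3,4,5,6,8}

Answer: {2,3,4,5,6,8}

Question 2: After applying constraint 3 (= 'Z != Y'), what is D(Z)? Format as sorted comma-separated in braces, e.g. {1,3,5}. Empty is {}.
Answer: {2,3,6}

Derivation:
Constraint 1 (W != X) on D(W)={1,3,4,5,8} D(X)={1,2,6,8}: no change
Constraint 2 (W != Y) on D(W)={1,3,4,5,8} D(Y)={2,3,4,5,6,8}: no change
Constraint 3 (Z != Y) on D(Z)={2,3,6} D(Y)={2,3,4,5,6,8}: no change
So after constraint 3: D(Z) = {2,3,6}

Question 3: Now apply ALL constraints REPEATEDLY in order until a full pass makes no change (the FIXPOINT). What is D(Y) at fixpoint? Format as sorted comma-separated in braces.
pass 0 (initial): D(Y)={2,3,4,5,6,8}
pass 1: no change
Fixpoint after 1 passes: D(Y) = {2,3,4,5,6,8}

Answer: {2,3,4,5,6,8}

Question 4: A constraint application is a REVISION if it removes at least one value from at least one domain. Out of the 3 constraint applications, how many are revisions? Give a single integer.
Constraint 1 (W != X) on D(W)={1,3,4,5,8} D(X)={1,2,6,8}: no change => not a revision
Constraint 2 (W != Y) on D(W)={1,3,4,5,8} D(Y)={2,3,4,5,6,8}: no change => not a revision
Constraint 3 (Z != Y) on D(Z)={2,3,6} D(Y)={2,3,4,5,6,8}: no change => not a revision
Total revisions = 0

Answer: 0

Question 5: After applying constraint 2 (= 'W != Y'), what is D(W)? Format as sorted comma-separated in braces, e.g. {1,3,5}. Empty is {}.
Answer: {1,3,4,5,8}

Derivation:
Constraint 1 (W != X) on D(W)={1,3,4,5,8} D(X)={1,2,6,8}: no change
Constraint 2 (W != Y) on D(W)={1,3,4,5,8} D(Y)={2,3,4,5,6,8}: no change
So after constraint 2: D(W) = {1,3,4,5,8}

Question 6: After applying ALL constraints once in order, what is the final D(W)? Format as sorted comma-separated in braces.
Answer: {1,3,4,5,8}

Derivation:
Constraint 1 (W != X) on D(W)={1,3,4,5,8} D(X)={1,2,6,8}: no change
Constraint 2 (W != Y) on D(W)={1,3,4,5,8} D(Y)={2,3,4,5,6,8}: no change
Constraint 3 (Z != Y) on D(Z)={2,3,6} D(Y)={2,3,4,5,6,8}: no change
So after all 3 constraints: D(W) = {1,3,4,5,8}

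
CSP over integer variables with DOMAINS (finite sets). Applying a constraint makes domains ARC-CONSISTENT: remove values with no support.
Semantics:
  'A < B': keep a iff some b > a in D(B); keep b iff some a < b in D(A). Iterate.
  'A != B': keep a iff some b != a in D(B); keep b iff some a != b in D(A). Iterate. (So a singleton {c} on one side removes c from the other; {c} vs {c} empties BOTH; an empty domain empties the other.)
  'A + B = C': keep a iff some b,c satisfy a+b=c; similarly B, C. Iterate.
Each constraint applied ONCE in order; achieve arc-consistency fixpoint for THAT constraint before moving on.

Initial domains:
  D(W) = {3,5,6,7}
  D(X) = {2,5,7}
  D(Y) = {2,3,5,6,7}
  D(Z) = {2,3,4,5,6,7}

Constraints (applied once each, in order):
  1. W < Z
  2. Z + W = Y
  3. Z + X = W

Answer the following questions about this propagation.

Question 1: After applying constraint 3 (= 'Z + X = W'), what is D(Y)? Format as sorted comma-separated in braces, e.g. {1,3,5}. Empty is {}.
Answer: {7}

Derivation:
Constraint 1 (W < Z) on D(W)={3,5,6,7} D(Z)={2,3,4,5,6,7}: W {3,5,6,7}->{3,5,6}; Z {2,3,4,5,6,7}->{4,5,6,7}
Constraint 2 (Z + W = Y) on D(Z)={4,5,6,7} D(W)={3,5,6} D(Y)={2,3,5,6,7}: Z {4,5,6,7}->{4}; W {3,5,6}->{3}; Y {2,3,5,6,7}->{7}
Constraint 3 (Z + X = W) on D(Z)={4} D(X)={2,5,7} D(W)={3}: Z {4}->{}; X {2,5,7}->{}; W {3}->{}
So after constraint 3: D(Y) = {7}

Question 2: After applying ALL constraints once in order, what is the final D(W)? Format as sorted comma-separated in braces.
Constraint 1 (W < Z) on D(W)={3,5,6,7} D(Z)={2,3,4,5,6,7}: W {3,5,6,7}->{3,5,6}; Z {2,3,4,5,6,7}->{4,5,6,7}
Constraint 2 (Z + W = Y) on D(Z)={4,5,6,7} D(W)={3,5,6} D(Y)={2,3,5,6,7}: Z {4,5,6,7}->{4}; W {3,5,6}->{3}; Y {2,3,5,6,7}->{7}
Constraint 3 (Z + X = W) on D(Z)={4} D(X)={2,5,7} D(W)={3}: Z {4}->{}; X {2,5,7}->{}; W {3}->{}
So after all 3 constraints: D(W) = {}

Answer: {}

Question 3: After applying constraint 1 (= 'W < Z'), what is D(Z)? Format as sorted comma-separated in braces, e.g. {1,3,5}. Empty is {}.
Constraint 1 (W < Z) on D(W)={3,5,6,7} D(Z)={2,3,4,5,6,7}: W {3,5,6,7}->{3,5,6}; Z {2,3,4,5,6,7}->{4,5,6,7}
So after constraint 1: D(Z) = {4,5,6,7}

Answer: {4,5,6,7}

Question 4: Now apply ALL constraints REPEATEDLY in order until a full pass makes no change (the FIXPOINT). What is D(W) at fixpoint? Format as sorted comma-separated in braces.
Answer: {}

Derivation:
pass 0 (initial): D(W)={3,5,6,7}
pass 1: W {3,5,6,7}->{}; X {2,5,7}->{}; Y {2,3,5,6,7}->{7}; Z {2,3,4,5,6,7}->{}
pass 2: Y {7}->{}
pass 3: no change
Fixpoint after 3 passes: D(W) = {}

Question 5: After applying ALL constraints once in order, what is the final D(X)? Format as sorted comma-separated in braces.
Answer: {}

Derivation:
Constraint 1 (W < Z) on D(W)={3,5,6,7} D(Z)={2,3,4,5,6,7}: W {3,5,6,7}->{3,5,6}; Z {2,3,4,5,6,7}->{4,5,6,7}
Constraint 2 (Z + W = Y) on D(Z)={4,5,6,7} D(W)={3,5,6} D(Y)={2,3,5,6,7}: Z {4,5,6,7}->{4}; W {3,5,6}->{3}; Y {2,3,5,6,7}->{7}
Constraint 3 (Z + X = W) on D(Z)={4} D(X)={2,5,7} D(W)={3}: Z {4}->{}; X {2,5,7}->{}; W {3}->{}
So after all 3 constraints: D(X) = {}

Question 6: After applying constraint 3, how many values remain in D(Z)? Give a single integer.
Constraint 1 (W < Z) on D(W)={3,5,6,7} D(Z)={2,3,4,5,6,7}: W {3,5,6,7}->{3,5,6}; Z {2,3,4,5,6,7}->{4,5,6,7}
Constraint 2 (Z + W = Y) on D(Z)={4,5,6,7} D(W)={3,5,6} D(Y)={2,3,5,6,7}: Z {4,5,6,7}->{4}; W {3,5,6}->{3}; Y {2,3,5,6,7}->{7}
Constraint 3 (Z + X = W) on D(Z)={4} D(X)={2,5,7} D(W)={3}: Z {4}->{}; X {2,5,7}->{}; W {3}->{}
So after constraint 3: D(Z)={}, size = 0

Answer: 0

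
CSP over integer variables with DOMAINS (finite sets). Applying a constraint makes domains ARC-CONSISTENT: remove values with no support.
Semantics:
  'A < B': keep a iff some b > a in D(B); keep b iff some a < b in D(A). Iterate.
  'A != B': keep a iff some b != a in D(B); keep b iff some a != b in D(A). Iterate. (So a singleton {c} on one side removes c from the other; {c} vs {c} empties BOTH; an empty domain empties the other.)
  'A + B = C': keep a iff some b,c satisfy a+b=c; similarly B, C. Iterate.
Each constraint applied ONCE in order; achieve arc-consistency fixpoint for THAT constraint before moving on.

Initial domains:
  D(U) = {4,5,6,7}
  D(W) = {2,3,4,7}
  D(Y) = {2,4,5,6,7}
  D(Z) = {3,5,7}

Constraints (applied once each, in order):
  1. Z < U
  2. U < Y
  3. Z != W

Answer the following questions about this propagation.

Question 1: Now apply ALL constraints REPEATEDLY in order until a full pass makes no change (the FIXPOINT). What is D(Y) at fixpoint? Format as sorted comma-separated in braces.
pass 0 (initial): D(Y)={2,4,5,6,7}
pass 1: U {4,5,6,7}->{4,5,6}; Y {2,4,5,6,7}->{5,6,7}; Z {3,5,7}->{3,5}
pass 2: no change
Fixpoint after 2 passes: D(Y) = {5,6,7}

Answer: {5,6,7}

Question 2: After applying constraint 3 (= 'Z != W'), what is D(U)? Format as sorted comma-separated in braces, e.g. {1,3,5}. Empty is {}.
Answer: {4,5,6}

Derivation:
Constraint 1 (Z < U) on D(Z)={3,5,7} D(U)={4,5,6,7}: Z {3,5,7}->{3,5}
Constraint 2 (U < Y) on D(U)={4,5,6,7} D(Y)={2,4,5,6,7}: U {4,5,6,7}->{4,5,6}; Y {2,4,5,6,7}->{5,6,7}
Constraint 3 (Z != W) on D(Z)={3,5} D(W)={2,3,4,7}: no change
So after constraint 3: D(U) = {4,5,6}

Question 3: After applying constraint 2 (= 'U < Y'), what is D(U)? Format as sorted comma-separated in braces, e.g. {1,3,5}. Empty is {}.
Answer: {4,5,6}

Derivation:
Constraint 1 (Z < U) on D(Z)={3,5,7} D(U)={4,5,6,7}: Z {3,5,7}->{3,5}
Constraint 2 (U < Y) on D(U)={4,5,6,7} D(Y)={2,4,5,6,7}: U {4,5,6,7}->{4,5,6}; Y {2,4,5,6,7}->{5,6,7}
So after constraint 2: D(U) = {4,5,6}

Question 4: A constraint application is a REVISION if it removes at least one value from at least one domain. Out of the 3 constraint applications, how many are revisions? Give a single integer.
Constraint 1 (Z < U) on D(Z)={3,5,7} D(U)={4,5,6,7}: Z {3,5,7}->{3,5} => REVISION
Constraint 2 (U < Y) on D(U)={4,5,6,7} D(Y)={2,4,5,6,7}: U {4,5,6,7}->{4,5,6}; Y {2,4,5,6,7}->{5,6,7} => REVISION
Constraint 3 (Z != W) on D(Z)={3,5} D(W)={2,3,4,7}: no change => not a revision
Total revisions = 2

Answer: 2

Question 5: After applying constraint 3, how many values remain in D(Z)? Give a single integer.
Answer: 2

Derivation:
Constraint 1 (Z < U) on D(Z)={3,5,7} D(U)={4,5,6,7}: Z {3,5,7}->{3,5}
Constraint 2 (U < Y) on D(U)={4,5,6,7} D(Y)={2,4,5,6,7}: U {4,5,6,7}->{4,5,6}; Y {2,4,5,6,7}->{5,6,7}
Constraint 3 (Z != W) on D(Z)={3,5} D(W)={2,3,4,7}: no change
So after constraint 3: D(Z)={3,5}, size = 2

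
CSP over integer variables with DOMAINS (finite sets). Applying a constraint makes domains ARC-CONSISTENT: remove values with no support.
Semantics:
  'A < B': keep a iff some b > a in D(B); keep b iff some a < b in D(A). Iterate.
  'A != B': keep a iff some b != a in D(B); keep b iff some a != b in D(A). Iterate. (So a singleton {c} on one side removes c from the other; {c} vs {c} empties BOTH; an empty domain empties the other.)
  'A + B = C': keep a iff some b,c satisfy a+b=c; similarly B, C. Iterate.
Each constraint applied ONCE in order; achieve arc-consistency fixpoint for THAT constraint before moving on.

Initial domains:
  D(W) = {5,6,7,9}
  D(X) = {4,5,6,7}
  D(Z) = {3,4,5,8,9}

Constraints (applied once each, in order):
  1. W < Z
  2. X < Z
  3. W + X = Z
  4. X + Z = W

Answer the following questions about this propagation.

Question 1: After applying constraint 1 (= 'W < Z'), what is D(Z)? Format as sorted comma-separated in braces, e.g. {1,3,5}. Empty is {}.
Answer: {8,9}

Derivation:
Constraint 1 (W < Z) on D(W)={5,6,7,9} D(Z)={3,4,5,8,9}: W {5,6,7,9}->{5,6,7}; Z {3,4,5,8,9}->{8,9}
So after constraint 1: D(Z) = {8,9}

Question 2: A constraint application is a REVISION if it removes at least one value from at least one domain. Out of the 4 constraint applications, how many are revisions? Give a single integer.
Constraint 1 (W < Z) on D(W)={5,6,7,9} D(Z)={3,4,5,8,9}: W {5,6,7,9}->{5,6,7}; Z {3,4,5,8,9}->{8,9} => REVISION
Constraint 2 (X < Z) on D(X)={4,5,6,7} D(Z)={8,9}: no change => not a revision
Constraint 3 (W + X = Z) on D(W)={5,6,7} D(X)={4,5,6,7} D(Z)={8,9}: W {5,6,7}->{5}; X {4,5,6,7}->{4}; Z {8,9}->{9} => REVISION
Constraint 4 (X + Z = W) on D(X)={4} D(Z)={9} D(W)={5}: X {4}->{}; Z {9}->{}; W {5}->{} => REVISION
Total revisions = 3

Answer: 3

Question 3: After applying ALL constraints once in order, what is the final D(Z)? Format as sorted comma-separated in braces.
Constraint 1 (W < Z) on D(W)={5,6,7,9} D(Z)={3,4,5,8,9}: W {5,6,7,9}->{5,6,7}; Z {3,4,5,8,9}->{8,9}
Constraint 2 (X < Z) on D(X)={4,5,6,7} D(Z)={8,9}: no change
Constraint 3 (W + X = Z) on D(W)={5,6,7} D(X)={4,5,6,7} D(Z)={8,9}: W {5,6,7}->{5}; X {4,5,6,7}->{4}; Z {8,9}->{9}
Constraint 4 (X + Z = W) on D(X)={4} D(Z)={9} D(W)={5}: X {4}->{}; Z {9}->{}; W {5}->{}
So after all 4 constraints: D(Z) = {}

Answer: {}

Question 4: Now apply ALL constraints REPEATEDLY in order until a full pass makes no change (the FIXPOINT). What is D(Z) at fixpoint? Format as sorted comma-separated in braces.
Answer: {}

Derivation:
pass 0 (initial): D(Z)={3,4,5,8,9}
pass 1: W {5,6,7,9}->{}; X {4,5,6,7}->{}; Z {3,4,5,8,9}->{}
pass 2: no change
Fixpoint after 2 passes: D(Z) = {}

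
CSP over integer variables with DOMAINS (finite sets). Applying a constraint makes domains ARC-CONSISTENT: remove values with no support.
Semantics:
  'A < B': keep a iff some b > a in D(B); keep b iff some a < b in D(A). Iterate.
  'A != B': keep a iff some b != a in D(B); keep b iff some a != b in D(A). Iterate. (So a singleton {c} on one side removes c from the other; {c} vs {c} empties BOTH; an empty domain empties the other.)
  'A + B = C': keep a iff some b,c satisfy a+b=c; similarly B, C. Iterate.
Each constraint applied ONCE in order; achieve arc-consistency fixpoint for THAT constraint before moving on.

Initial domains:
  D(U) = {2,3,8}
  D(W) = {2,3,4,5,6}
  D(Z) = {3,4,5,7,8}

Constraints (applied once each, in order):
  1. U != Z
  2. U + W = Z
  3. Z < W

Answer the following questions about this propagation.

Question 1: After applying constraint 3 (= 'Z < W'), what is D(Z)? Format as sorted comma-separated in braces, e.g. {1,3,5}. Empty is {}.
Constraint 1 (U != Z) on D(U)={2,3,8} D(Z)={3,4,5,7,8}: no change
Constraint 2 (U + W = Z) on D(U)={2,3,8} D(W)={2,3,4,5,6} D(Z)={3,4,5,7,8}: U {2,3,8}->{2,3}; Z {3,4,5,7,8}->{4,5,7,8}
Constraint 3 (Z < W) on D(Z)={4,5,7,8} D(W)={2,3,4,5,6}: Z {4,5,7,8}->{4,5}; W {2,3,4,5,6}->{5,6}
So after constraint 3: D(Z) = {4,5}

Answer: {4,5}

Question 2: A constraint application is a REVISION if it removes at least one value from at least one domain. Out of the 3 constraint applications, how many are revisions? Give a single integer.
Constraint 1 (U != Z) on D(U)={2,3,8} D(Z)={3,4,5,7,8}: no change => not a revision
Constraint 2 (U + W = Z) on D(U)={2,3,8} D(W)={2,3,4,5,6} D(Z)={3,4,5,7,8}: U {2,3,8}->{2,3}; Z {3,4,5,7,8}->{4,5,7,8} => REVISION
Constraint 3 (Z < W) on D(Z)={4,5,7,8} D(W)={2,3,4,5,6}: Z {4,5,7,8}->{4,5}; W {2,3,4,5,6}->{5,6} => REVISION
Total revisions = 2

Answer: 2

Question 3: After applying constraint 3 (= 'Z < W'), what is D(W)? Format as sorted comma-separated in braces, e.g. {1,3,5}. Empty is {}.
Answer: {5,6}

Derivation:
Constraint 1 (U != Z) on D(U)={2,3,8} D(Z)={3,4,5,7,8}: no change
Constraint 2 (U + W = Z) on D(U)={2,3,8} D(W)={2,3,4,5,6} D(Z)={3,4,5,7,8}: U {2,3,8}->{2,3}; Z {3,4,5,7,8}->{4,5,7,8}
Constraint 3 (Z < W) on D(Z)={4,5,7,8} D(W)={2,3,4,5,6}: Z {4,5,7,8}->{4,5}; W {2,3,4,5,6}->{5,6}
So after constraint 3: D(W) = {5,6}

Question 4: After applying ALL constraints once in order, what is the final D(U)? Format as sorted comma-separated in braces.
Constraint 1 (U != Z) on D(U)={2,3,8} D(Z)={3,4,5,7,8}: no change
Constraint 2 (U + W = Z) on D(U)={2,3,8} D(W)={2,3,4,5,6} D(Z)={3,4,5,7,8}: U {2,3,8}->{2,3}; Z {3,4,5,7,8}->{4,5,7,8}
Constraint 3 (Z < W) on D(Z)={4,5,7,8} D(W)={2,3,4,5,6}: Z {4,5,7,8}->{4,5}; W {2,3,4,5,6}->{5,6}
So after all 3 constraints: D(U) = {2,3}

Answer: {2,3}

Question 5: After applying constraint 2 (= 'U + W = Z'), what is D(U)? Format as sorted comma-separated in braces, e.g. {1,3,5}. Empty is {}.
Answer: {2,3}

Derivation:
Constraint 1 (U != Z) on D(U)={2,3,8} D(Z)={3,4,5,7,8}: no change
Constraint 2 (U + W = Z) on D(U)={2,3,8} D(W)={2,3,4,5,6} D(Z)={3,4,5,7,8}: U {2,3,8}->{2,3}; Z {3,4,5,7,8}->{4,5,7,8}
So after constraint 2: D(U) = {2,3}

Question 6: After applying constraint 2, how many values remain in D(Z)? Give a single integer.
Answer: 4

Derivation:
Constraint 1 (U != Z) on D(U)={2,3,8} D(Z)={3,4,5,7,8}: no change
Constraint 2 (U + W = Z) on D(U)={2,3,8} D(W)={2,3,4,5,6} D(Z)={3,4,5,7,8}: U {2,3,8}->{2,3}; Z {3,4,5,7,8}->{4,5,7,8}
So after constraint 2: D(Z)={4,5,7,8}, size = 4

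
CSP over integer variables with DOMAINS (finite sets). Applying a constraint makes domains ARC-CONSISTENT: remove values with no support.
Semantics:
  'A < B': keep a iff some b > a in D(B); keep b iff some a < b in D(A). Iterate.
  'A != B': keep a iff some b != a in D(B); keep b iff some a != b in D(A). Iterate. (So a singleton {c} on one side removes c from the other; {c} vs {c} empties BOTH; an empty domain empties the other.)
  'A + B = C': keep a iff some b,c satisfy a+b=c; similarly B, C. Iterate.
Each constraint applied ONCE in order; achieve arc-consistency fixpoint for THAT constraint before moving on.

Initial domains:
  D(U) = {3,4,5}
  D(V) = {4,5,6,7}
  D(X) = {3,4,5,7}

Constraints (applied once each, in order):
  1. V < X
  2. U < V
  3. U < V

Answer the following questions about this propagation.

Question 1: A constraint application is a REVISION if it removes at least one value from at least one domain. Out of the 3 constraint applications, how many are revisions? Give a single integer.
Constraint 1 (V < X) on D(V)={4,5,6,7} D(X)={3,4,5,7}: V {4,5,6,7}->{4,5,6}; X {3,4,5,7}->{5,7} => REVISION
Constraint 2 (U < V) on D(U)={3,4,5} D(V)={4,5,6}: no change => not a revision
Constraint 3 (U < V) on D(U)={3,4,5} D(V)={4,5,6}: no change => not a revision
Total revisions = 1

Answer: 1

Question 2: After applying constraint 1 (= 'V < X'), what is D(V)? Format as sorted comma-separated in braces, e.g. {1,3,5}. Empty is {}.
Constraint 1 (V < X) on D(V)={4,5,6,7} D(X)={3,4,5,7}: V {4,5,6,7}->{4,5,6}; X {3,4,5,7}->{5,7}
So after constraint 1: D(V) = {4,5,6}

Answer: {4,5,6}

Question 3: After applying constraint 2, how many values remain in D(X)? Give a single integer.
Answer: 2

Derivation:
Constraint 1 (V < X) on D(V)={4,5,6,7} D(X)={3,4,5,7}: V {4,5,6,7}->{4,5,6}; X {3,4,5,7}->{5,7}
Constraint 2 (U < V) on D(U)={3,4,5} D(V)={4,5,6}: no change
So after constraint 2: D(X)={5,7}, size = 2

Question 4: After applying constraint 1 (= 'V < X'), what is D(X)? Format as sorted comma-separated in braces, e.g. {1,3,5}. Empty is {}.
Answer: {5,7}

Derivation:
Constraint 1 (V < X) on D(V)={4,5,6,7} D(X)={3,4,5,7}: V {4,5,6,7}->{4,5,6}; X {3,4,5,7}->{5,7}
So after constraint 1: D(X) = {5,7}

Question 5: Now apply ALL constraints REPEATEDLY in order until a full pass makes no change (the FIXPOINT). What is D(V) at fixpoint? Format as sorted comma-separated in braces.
pass 0 (initial): D(V)={4,5,6,7}
pass 1: V {4,5,6,7}->{4,5,6}; X {3,4,5,7}->{5,7}
pass 2: no change
Fixpoint after 2 passes: D(V) = {4,5,6}

Answer: {4,5,6}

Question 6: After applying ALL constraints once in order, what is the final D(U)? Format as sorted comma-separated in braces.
Constraint 1 (V < X) on D(V)={4,5,6,7} D(X)={3,4,5,7}: V {4,5,6,7}->{4,5,6}; X {3,4,5,7}->{5,7}
Constraint 2 (U < V) on D(U)={3,4,5} D(V)={4,5,6}: no change
Constraint 3 (U < V) on D(U)={3,4,5} D(V)={4,5,6}: no change
So after all 3 constraints: D(U) = {3,4,5}

Answer: {3,4,5}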